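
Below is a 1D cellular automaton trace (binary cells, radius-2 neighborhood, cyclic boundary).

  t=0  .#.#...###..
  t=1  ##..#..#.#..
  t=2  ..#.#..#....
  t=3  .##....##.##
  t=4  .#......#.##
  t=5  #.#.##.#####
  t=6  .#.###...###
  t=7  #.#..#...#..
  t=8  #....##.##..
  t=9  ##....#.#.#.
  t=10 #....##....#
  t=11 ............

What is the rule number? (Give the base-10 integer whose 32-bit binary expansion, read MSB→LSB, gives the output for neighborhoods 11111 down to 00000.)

  [31] ##### => #  t=5,i=9
  [30] ####. => #  t=5,i=11
  [29] ###.# => .  t=5,i=0
  [28] ###.. => #  t=0,i=9
  [27] ##.## => .  t=3,i=0
  [26] ##.#. => #  t=4,i=0
  [25] ##..# => #  t=1,i=2
  [24] ##... => .  t=0,i=10
  [23] #.### => .  t=5,i=7
  [22] #.##. => #  t=3,i=1
  [21] #.#.# => .  t=5,i=2
  [20] #.#.. => .  t=0,i=3
  [19] #..## => .  t=1,i=11
  [18] #..#. => .  t=1,i=3
  [17] #...# => .  t=0,i=5
  [16] #.... => .  t=2,i=9
  [15] .#### => .  t=5,i=8
  [14] .###. => .  t=0,i=8
  [13] .##.# => #  t=3,i=8
  [12] .##.. => .  t=1,i=1
  [11] .#.## => #  t=4,i=9
  [10] .#.#. => .  t=0,i=2
  [9] .#..# => .  t=1,i=5
  [8] .#... => #  t=0,i=4
  [7] ..### => #  t=0,i=7
  [6] ..##. => .  t=1,i=0
  [5] ..#.# => #  t=0,i=1
  [4] ..#.. => #  t=1,i=4
  [3] ...## => .  t=0,i=6
  [2] ...#. => #  t=0,i=0
  [1] ....# => .  t=2,i=0
  [0] ..... => #  t=2,i=10
  bits 11010110010000000010100110110101 = 3594529205

3594529205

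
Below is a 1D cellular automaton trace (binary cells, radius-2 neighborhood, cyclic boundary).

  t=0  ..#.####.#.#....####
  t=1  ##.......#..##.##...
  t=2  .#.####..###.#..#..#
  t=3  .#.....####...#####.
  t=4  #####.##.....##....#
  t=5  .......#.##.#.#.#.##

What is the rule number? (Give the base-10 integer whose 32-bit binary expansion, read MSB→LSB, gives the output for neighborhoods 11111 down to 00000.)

36533145

  nb #####: next=.  (t=3,i=16, bit31=0)
  nb ####.: next=.  (t=0,i=6, bit30=0)
  nb ###.#: next=.  (t=0,i=7, bit29=0)
  nb ###..: next=.  (t=0,i=19, bit28=0)
  nb ##.##: next=.  (t=1,i=14, bit27=0)
  nb ##.#.: next=.  (t=0,i=8, bit26=0)
  nb ##..#: next=#  (t=0,i=0, bit25=1)
  nb ##...: next=.  (t=1,i=2, bit24=0)
  nb #.###: next=.  (t=0,i=4, bit23=0)
  nb #.##.: next=.  (t=1,i=15, bit22=0)
  nb #.#.#: next=#  (t=0,i=9, bit21=1)
  nb #.#..: next=.  (t=0,i=11, bit20=0)
  nb #..##: next=#  (t=1,i=11, bit19=1)
  nb #..#.: next=#  (t=0,i=1, bit18=1)
  nb #...#: next=.  (t=1,i=18, bit17=0)
  nb #....: next=#  (t=0,i=13, bit16=1)
  nb .####: next=.  (t=0,i=5, bit15=0)
  nb .###.: next=#  (t=2,i=10, bit14=1)
  nb .##.#: next=#  (t=1,i=13, bit13=1)
  nb .##..: next=#  (t=1,i=1, bit12=1)
  nb .#.##: next=.  (t=0,i=3, bit11=0)
  nb .#.#.: next=.  (t=0,i=10, bit10=0)
  nb .#..#: next=#  (t=1,i=10, bit9=1)
  nb .#...: next=#  (t=0,i=12, bit8=1)
  nb ..###: next=#  (t=0,i=16, bit7=1)
  nb ..##.: next=.  (t=1,i=0, bit6=0)
  nb ..#.#: next=.  (t=0,i=2, bit5=0)
  nb ..#..: next=#  (t=1,i=9, bit4=1)
  nb ...##: next=#  (t=0,i=15, bit3=1)
  nb ...#.: next=.  (t=1,i=8, bit2=0)
  nb ....#: next=.  (t=0,i=14, bit1=0)
  nb .....: next=#  (t=1,i=4, bit0=1)
  bits 00000010001011010111001110011001 = 36533145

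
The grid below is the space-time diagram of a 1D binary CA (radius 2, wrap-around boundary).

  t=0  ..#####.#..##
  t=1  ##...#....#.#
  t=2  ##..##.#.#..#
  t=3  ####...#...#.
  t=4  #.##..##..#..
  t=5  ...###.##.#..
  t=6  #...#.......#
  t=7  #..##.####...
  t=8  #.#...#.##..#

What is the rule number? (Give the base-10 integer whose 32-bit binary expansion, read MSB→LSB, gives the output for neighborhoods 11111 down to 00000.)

1386827797

  ##### -> .   bit 31 = 0  t=0,i=4
  ####. -> #   bit 30 = 1  t=0,i=5
  ###.# -> .   bit 29 = 0  t=0,i=6
  ###.. -> #   bit 28 = 1  t=1,i=1
  ##.## -> .   bit 27 = 0  t=5,i=6
  ##.#. -> .   bit 26 = 0  t=0,i=7
  ##..# -> #   bit 25 = 1  t=0,i=0
  ##... -> .   bit 24 = 0  t=1,i=2
  #.### -> #   bit 23 = 1  t=1,i=12
  #.##. -> .   bit 22 = 0  t=4,i=2
  #.#.# -> #   bit 21 = 1  t=2,i=7
  #.#.. -> .   bit 20 = 0  t=0,i=8
  #..## -> #   bit 19 = 1  t=0,i=1
  #..#. -> .   bit 18 = 0  t=4,i=9
  #...# -> .   bit 17 = 0  t=1,i=3
  #.... -> #   bit 16 = 1  t=1,i=7
  .#### -> .   bit 15 = 0  t=0,i=3
  .###. -> #   bit 14 = 1  t=1,i=0
  .##.# -> .   bit 13 = 0  t=2,i=5
  .##.. -> #   bit 12 = 1  t=0,i=12
  .#.## -> .   bit 11 = 0  t=1,i=11
  .#.#. -> .   bit 10 = 0  t=2,i=8
  .#..# -> .   bit 9 = 0  t=0,i=9
  .#... -> .   bit 8 = 0  t=1,i=6
  ..### -> .   bit 7 = 0  t=0,i=2
  ..##. -> .   bit 6 = 0  t=0,i=11
  ..#.# -> .   bit 5 = 0  t=1,i=10
  ..#.. -> #   bit 4 = 1  t=1,i=5
  ...## -> .   bit 3 = 0  t=5,i=2
  ...#. -> #   bit 2 = 1  t=1,i=4
  ....# -> .   bit 1 = 0  t=1,i=8
  ..... -> #   bit 0 = 1  t=5,i=0
  bits 01010010101010010101000000010101 = 1386827797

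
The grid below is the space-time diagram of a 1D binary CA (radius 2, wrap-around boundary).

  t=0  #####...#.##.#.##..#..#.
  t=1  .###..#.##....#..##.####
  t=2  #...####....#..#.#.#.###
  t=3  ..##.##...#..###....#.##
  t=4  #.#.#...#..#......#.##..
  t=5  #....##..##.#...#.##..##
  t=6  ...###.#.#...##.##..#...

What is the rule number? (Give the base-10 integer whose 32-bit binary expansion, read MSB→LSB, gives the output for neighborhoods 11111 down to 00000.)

3926297450

  #####|#  b31=1 t=0,i=2
  ####.|#  b30=1 t=0,i=3
  ###.#|#  b29=1 t=1,i=23
  ###..|.  b28=0 t=0,i=4
  ##.##|#  b27=1 t=1,i=0
  ##.#.|.  b26=0 t=0,i=12
  ##..#|#  b25=1 t=0,i=17
  ##...|.  b24=0 t=0,i=5
  #.###|.  b23=0 t=0,i=0
  #.##.|.  b22=0 t=0,i=10
  #.#.#|.  b21=0 t=0,i=13
  #.#..|.  b20=0 t=4,i=4
  #..##|.  b19=0 t=1,i=16
  #..#.|#  b18=1 t=0,i=18
  #...#|#  b17=1 t=0,i=6
  #....|.  b16=0 t=1,i=11
  .####|#  b15=1 t=0,i=1
  .###.|.  b14=0 t=1,i=2
  .##.#|.  b13=0 t=0,i=11
  .##..|.  b12=0 t=0,i=16
  .#.##|#  b11=1 t=0,i=9
  .#.#.|.  b10=0 t=2,i=16
  .#..#|#  b9=1 t=0,i=20
  .#...|#  b8=1 t=4,i=5
  ..###|.  b7=0 t=2,i=4
  ..##.|#  b6=1 t=1,i=17
  ..#.#|#  b5=1 t=0,i=8
  ..#..|.  b4=0 t=0,i=19
  ...##|#  b3=1 t=2,i=3
  ...#.|.  b2=0 t=0,i=7
  ....#|#  b1=1 t=1,i=12
  .....|.  b0=0 t=4,i=14
  bits 11101010000001101000101101101010 = 3926297450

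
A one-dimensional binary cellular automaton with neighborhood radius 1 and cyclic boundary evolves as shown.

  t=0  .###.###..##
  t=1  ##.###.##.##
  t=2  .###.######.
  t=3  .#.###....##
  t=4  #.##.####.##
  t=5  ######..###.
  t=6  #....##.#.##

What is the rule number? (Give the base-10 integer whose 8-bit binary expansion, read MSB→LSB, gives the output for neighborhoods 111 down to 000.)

121

  ###|.  b7=0 t=0,i=2
  ##.|#  b6=1 t=0,i=3
  #.#|#  b5=1 t=0,i=0
  #..|#  b4=1 t=0,i=8
  .##|#  b3=1 t=0,i=1
  .#.|.  b2=0 t=3,i=1
  ..#|.  b1=0 t=0,i=9
  ...|#  b0=1 t=3,i=7
  bits 01111001 = 121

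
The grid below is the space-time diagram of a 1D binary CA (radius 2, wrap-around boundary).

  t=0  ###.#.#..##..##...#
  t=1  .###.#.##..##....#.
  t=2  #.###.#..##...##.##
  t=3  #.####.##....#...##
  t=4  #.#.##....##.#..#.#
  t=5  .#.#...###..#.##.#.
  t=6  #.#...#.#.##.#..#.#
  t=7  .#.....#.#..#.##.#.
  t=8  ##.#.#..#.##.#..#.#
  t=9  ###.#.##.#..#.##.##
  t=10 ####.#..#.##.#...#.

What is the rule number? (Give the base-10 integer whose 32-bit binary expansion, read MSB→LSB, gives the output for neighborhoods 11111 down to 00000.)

3868020250

  ##### -> #   bit 31 = 1  t=9,i=0
  ####. -> #   bit 30 = 1  t=0,i=1
  ###.# -> #   bit 29 = 1  t=0,i=2
  ###.. -> .   bit 28 = 0  t=5,i=9
  ##.## -> .   bit 27 = 0  t=2,i=1
  ##.#. -> #   bit 26 = 1  t=0,i=3
  ##..# -> #   bit 25 = 1  t=0,i=11
  ##... -> .   bit 24 = 0  t=0,i=15
  #.### -> #   bit 23 = 1  t=2,i=2
  #.##. -> .   bit 22 = 0  t=1,i=7
  #.#.# -> .   bit 21 = 0  t=0,i=4
  #.#.. -> .   bit 20 = 0  t=0,i=6
  #..## -> #   bit 19 = 1  t=0,i=8
  #..#. -> #   bit 18 = 1  t=4,i=15
  #...# -> .   bit 17 = 0  t=0,i=16
  #.... -> #   bit 16 = 1  t=1,i=14
  .#### -> .   bit 15 = 0  t=0,i=0
  .###. -> #   bit 14 = 1  t=1,i=2
  .##.# -> .   bit 13 = 0  t=2,i=15
  .##.. -> .   bit 12 = 0  t=0,i=10
  .#.## -> #   bit 11 = 1  t=1,i=6
  .#.#. -> #   bit 10 = 1  t=0,i=5
  .#..# -> #   bit 9 = 1  t=0,i=7
  .#... -> .   bit 8 = 0  t=3,i=14
  ..### -> .   bit 7 = 0  t=0,i=18
  ..##. -> .   bit 6 = 0  t=0,i=9
  ..#.# -> .   bit 5 = 0  t=4,i=16
  ..#.. -> #   bit 4 = 1  t=1,i=17
  ...## -> #   bit 3 = 1  t=0,i=17
  ...#. -> .   bit 2 = 0  t=1,i=16
  ....# -> #   bit 1 = 1  t=1,i=15
  ..... -> .   bit 0 = 0  t=7,i=4
  bits 11100110100011010100111000011010 = 3868020250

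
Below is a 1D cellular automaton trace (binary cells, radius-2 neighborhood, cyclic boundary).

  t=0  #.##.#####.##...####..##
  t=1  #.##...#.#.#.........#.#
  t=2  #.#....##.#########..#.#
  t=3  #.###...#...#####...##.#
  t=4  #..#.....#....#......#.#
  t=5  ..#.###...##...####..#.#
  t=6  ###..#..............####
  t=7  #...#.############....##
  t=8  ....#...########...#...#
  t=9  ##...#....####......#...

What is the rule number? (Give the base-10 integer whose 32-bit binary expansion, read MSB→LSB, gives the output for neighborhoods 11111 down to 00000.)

  ##### -> #   bit 31 = 1  t=0,i=7
  ####. -> .   bit 30 = 0  t=0,i=8
  ###.# -> #   bit 29 = 1  t=0,i=0
  ###.. -> .   bit 28 = 0  t=0,i=19
  ##.## -> .   bit 27 = 0  t=0,i=1
  ##.#. -> .   bit 26 = 0  t=2,i=1
  ##..# -> .   bit 25 = 0  t=0,i=20
  ##... -> .   bit 24 = 0  t=0,i=13
  #.### -> .   bit 23 = 0  t=0,i=5
  #.##. -> #   bit 22 = 1  t=0,i=2
  #.#.# -> .   bit 21 = 0  t=1,i=9
  #.#.. -> #   bit 20 = 1  t=1,i=11
  #..## -> #   bit 19 = 1  t=0,i=21
  #..#. -> #   bit 18 = 1  t=2,i=20
  #...# -> .   bit 17 = 0  t=0,i=14
  #.... -> #   bit 16 = 1  t=1,i=13
  .#### -> .   bit 15 = 0  t=0,i=6
  .###. -> #   bit 14 = 1  t=0,i=23
  .##.# -> #   bit 13 = 1  t=0,i=3
  .##.. -> .   bit 12 = 0  t=0,i=12
  .#.## -> .   bit 11 = 0  t=1,i=22
  .#.#. -> #   bit 10 = 1  t=1,i=8
  .#..# -> #   bit 9 = 1  t=5,i=0
  .#... -> #   bit 8 = 1  t=1,i=12
  ..### -> .   bit 7 = 0  t=0,i=16
  ..##. -> .   bit 6 = 0  t=2,i=7
  ..#.# -> #   bit 5 = 1  t=1,i=7
  ..#.. -> .   bit 4 = 0  t=3,i=8
  ...## -> .   bit 3 = 0  t=0,i=15
  ...#. -> .   bit 2 = 0  t=1,i=6
  ....# -> .   bit 1 = 0  t=1,i=19
  ..... -> #   bit 0 = 1  t=1,i=14
  bits 10100000010111010110011100100001 = 2690475809

2690475809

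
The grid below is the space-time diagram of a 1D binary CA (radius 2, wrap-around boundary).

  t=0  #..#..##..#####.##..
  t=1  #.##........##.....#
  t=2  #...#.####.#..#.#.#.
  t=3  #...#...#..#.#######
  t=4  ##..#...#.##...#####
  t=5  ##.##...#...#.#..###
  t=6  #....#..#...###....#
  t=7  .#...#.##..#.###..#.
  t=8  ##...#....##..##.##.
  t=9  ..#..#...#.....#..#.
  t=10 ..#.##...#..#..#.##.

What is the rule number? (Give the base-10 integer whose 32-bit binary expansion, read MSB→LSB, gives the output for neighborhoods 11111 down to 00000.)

  #####|#  b31=1 t=0,i=12
  ####.|#  b30=1 t=0,i=13
  ###.#|.  b29=0 t=0,i=14
  ###..|#  b28=1 t=3,i=0
  ##.##|.  b27=0 t=0,i=15
  ##.#.|.  b26=0 t=2,i=10
  ##..#|.  b25=0 t=0,i=8
  ##...|#  b24=1 t=1,i=4
  #.###|.  b23=0 t=2,i=6
  #.##.|.  b22=0 t=0,i=16
  #.#.#|#  b21=1 t=2,i=16
  #.#..|#  b20=1 t=2,i=0
  #..##|.  b19=0 t=0,i=5
  #..#.|#  b18=1 t=0,i=2
  #...#|.  b17=0 t=2,i=2
  #....|.  b16=0 t=1,i=5
  .####|.  b15=0 t=0,i=11
  .###.|#  b14=1 t=6,i=13
  .##.#|#  b13=1 t=1,i=0
  .##..|.  b12=0 t=0,i=7
  .#.##|.  b11=0 t=2,i=5
  .#.#.|#  b10=1 t=2,i=15
  .#..#|.  b9=0 t=0,i=1
  .#...|.  b8=0 t=2,i=1
  ..###|.  b7=0 t=0,i=10
  ..##.|.  b6=0 t=0,i=6
  ..#.#|#  b5=1 t=2,i=4
  ..#..|#  b4=1 t=0,i=0
  ...##|#  b3=1 t=1,i=11
  ...#.|.  b2=0 t=2,i=3
  ....#|.  b1=0 t=1,i=10
  .....|#  b0=1 t=1,i=6
  bits 11010001001101000110010000111001 = 3509871673

3509871673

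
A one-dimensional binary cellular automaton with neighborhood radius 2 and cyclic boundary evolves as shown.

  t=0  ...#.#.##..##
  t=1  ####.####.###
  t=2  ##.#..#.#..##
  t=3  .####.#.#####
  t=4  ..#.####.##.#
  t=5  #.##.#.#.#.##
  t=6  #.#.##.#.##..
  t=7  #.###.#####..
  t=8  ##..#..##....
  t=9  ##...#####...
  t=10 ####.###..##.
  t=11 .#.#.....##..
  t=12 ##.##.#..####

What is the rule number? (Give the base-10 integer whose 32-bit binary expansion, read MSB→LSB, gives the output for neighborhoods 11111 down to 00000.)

  [31] ##### => #  t=1,i=0
  [30] ####. => .  t=1,i=2
  [29] ###.# => #  t=1,i=3
  [28] ###.. => .  t=7,i=10
  [27] ##.## => .  t=1,i=4
  [26] ##.#. => #  t=2,i=2
  [25] ##..# => .  t=0,i=9
  [24] ##... => #  t=0,i=0
  [23] #.### => .  t=1,i=5
  [22] #.##. => #  t=0,i=7
  [21] #.#.# => #  t=0,i=5
  [20] #.#.. => #  t=2,i=3
  [19] #..## => #  t=0,i=10
  [18] #..#. => .  t=2,i=5
  [17] #...# => #  t=0,i=1
  [16] #.... => .  t=8,i=10
  [15] .#### => #  t=1,i=6
  [14] .###. => .  t=5,i=12
  [13] .##.# => .  t=4,i=10
  [12] .##.. => #  t=0,i=8
  [11] .#.## => #  t=0,i=6
  [10] .#.#. => .  t=0,i=4
  [9] .#..# => #  t=2,i=4
  [8] .#... => #  t=11,i=4
  [7] ..### => #  t=2,i=11
  [6] ..##. => #  t=0,i=11
  [5] ..#.# => #  t=0,i=3
  [4] ..#.. => .  t=8,i=4
  [3] ...## => .  t=8,i=12
  [2] ...#. => #  t=0,i=2
  [1] ....# => .  t=8,i=11
  [0] ..... => #  t=11,i=6
  bits 10100101011110101001101111100101 = 2776275941

2776275941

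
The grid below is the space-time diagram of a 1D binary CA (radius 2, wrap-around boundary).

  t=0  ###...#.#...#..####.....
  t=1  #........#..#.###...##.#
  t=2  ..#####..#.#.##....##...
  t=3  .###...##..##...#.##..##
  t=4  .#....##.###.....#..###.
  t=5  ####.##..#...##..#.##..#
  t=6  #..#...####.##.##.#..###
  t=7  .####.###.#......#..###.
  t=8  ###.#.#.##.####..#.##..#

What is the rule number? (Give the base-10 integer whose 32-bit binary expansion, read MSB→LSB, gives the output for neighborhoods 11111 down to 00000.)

648907225

  ##### -> .   bit 31 = 0  t=2,i=4
  ####. -> .   bit 30 = 0  t=0,i=17
  ###.# -> #   bit 29 = 1  t=5,i=3
  ###.. -> .   bit 28 = 0  t=0,i=2
  ##.## -> .   bit 27 = 0  t=1,i=22
  ##.#. -> #   bit 26 = 1  t=6,i=17
  ##..# -> #   bit 25 = 1  t=2,i=7
  ##... -> .   bit 24 = 0  t=0,i=3
  #.### -> #   bit 23 = 1  t=1,i=14
  #.##. -> .   bit 22 = 0  t=1,i=23
  #.#.# -> #   bit 21 = 1  t=2,i=11
  #.#.. -> .   bit 20 = 0  t=0,i=8
  #..## -> #   bit 19 = 1  t=0,i=14
  #..#. -> #   bit 18 = 1  t=1,i=11
  #...# -> .   bit 17 = 0  t=0,i=4
  #.... -> #   bit 16 = 1  t=0,i=20
  .#### -> #   bit 15 = 1  t=0,i=16
  .###. -> .   bit 14 = 0  t=0,i=1
  .##.# -> .   bit 13 = 0  t=1,i=21
  .##.. -> .   bit 12 = 0  t=1,i=0
  .#.## -> #   bit 11 = 1  t=1,i=13
  .#.#. -> .   bit 10 = 0  t=0,i=7
  .#..# -> .   bit 9 = 0  t=0,i=13
  .#... -> #   bit 8 = 1  t=0,i=9
  ..### -> #   bit 7 = 1  t=0,i=0
  ..##. -> #   bit 6 = 1  t=1,i=20
  ..#.# -> .   bit 5 = 0  t=0,i=6
  ..#.. -> #   bit 4 = 1  t=0,i=12
  ...## -> #   bit 3 = 1  t=0,i=23
  ...#. -> .   bit 2 = 0  t=0,i=5
  ....# -> .   bit 1 = 0  t=0,i=22
  ..... -> #   bit 0 = 1  t=0,i=21
  bits 00100110101011011000100111011001 = 648907225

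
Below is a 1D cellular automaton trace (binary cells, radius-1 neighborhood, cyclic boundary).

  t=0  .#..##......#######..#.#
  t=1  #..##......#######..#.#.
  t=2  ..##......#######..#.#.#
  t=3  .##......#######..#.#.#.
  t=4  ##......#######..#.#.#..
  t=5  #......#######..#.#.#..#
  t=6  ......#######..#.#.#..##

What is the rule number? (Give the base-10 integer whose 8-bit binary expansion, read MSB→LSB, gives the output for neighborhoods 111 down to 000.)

170

  nb ###: next=#  (t=0,i=13, bit7=1)
  nb ##.: next=.  (t=0,i=5, bit6=0)
  nb #.#: next=#  (t=0,i=0, bit5=1)
  nb #..: next=.  (t=0,i=2, bit4=0)
  nb .##: next=#  (t=0,i=4, bit3=1)
  nb .#.: next=.  (t=0,i=1, bit2=0)
  nb ..#: next=#  (t=0,i=3, bit1=1)
  nb ...: next=.  (t=0,i=7, bit0=0)
  bits 10101010 = 170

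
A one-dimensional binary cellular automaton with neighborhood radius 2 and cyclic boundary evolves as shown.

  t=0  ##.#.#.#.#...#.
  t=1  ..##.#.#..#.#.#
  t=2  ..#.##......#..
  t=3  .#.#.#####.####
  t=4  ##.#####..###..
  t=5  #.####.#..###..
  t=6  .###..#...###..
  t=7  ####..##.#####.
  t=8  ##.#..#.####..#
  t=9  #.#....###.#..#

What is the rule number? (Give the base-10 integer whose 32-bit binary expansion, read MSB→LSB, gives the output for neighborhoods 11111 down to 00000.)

  #####|#  b31=1 t=3,i=7
  ####.|.  b30=0 t=3,i=8
  ###.#|.  b29=0 t=3,i=9
  ###..|#  b28=1 t=4,i=7
  ##.##|#  b27=1 t=3,i=10
  ##.#.|#  b26=1 t=0,i=2
  ##..#|.  b25=0 t=4,i=8
  ##...|#  b24=1 t=2,i=6
  #.###|#  b23=1 t=3,i=5
  #.##.|.  b22=0 t=0,i=0
  #.#.#|#  b21=1 t=0,i=3
  #.#..|.  b20=0 t=0,i=9
  #..##|.  b19=0 t=1,i=1
  #..#.|.  b18=0 t=1,i=9
  #...#|.  b17=0 t=0,i=11
  #....|#  b16=1 t=2,i=7
  .####|#  b15=1 t=3,i=6
  .###.|#  b14=1 t=4,i=11
  .##.#|.  b13=0 t=0,i=1
  .##..|#  b12=1 t=2,i=5
  .#.##|#  b11=1 t=0,i=14
  .#.#.|.  b10=0 t=0,i=4
  .#..#|.  b9=0 t=1,i=0
  .#...|#  b8=1 t=0,i=10
  ..###|#  b7=1 t=4,i=10
  ..##.|#  b6=1 t=1,i=2
  ..#.#|.  b5=0 t=0,i=13
  ..#..|#  b4=1 t=2,i=12
  ...##|#  b3=1 t=6,i=0
  ...#.|#  b2=1 t=0,i=12
  ....#|.  b1=0 t=2,i=0
  .....|#  b0=1 t=2,i=8
  bits 10011101101000011101100111011101 = 2644629981

2644629981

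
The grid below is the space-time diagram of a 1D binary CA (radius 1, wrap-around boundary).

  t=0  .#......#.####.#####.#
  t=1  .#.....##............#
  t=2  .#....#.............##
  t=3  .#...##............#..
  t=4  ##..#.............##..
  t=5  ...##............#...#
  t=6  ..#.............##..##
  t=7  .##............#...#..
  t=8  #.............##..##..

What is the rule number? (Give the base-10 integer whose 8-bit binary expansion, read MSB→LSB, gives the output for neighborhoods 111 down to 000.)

  nb ###: next=.  (t=0,i=11, bit7=0)
  nb ##.: next=.  (t=0,i=13, bit6=0)
  nb #.#: next=.  (t=0,i=0, bit5=0)
  nb #..: next=.  (t=0,i=2, bit4=0)
  nb .##: next=.  (t=0,i=10, bit3=0)
  nb .#.: next=#  (t=0,i=1, bit2=1)
  nb ..#: next=#  (t=0,i=7, bit1=1)
  nb ...: next=.  (t=0,i=3, bit0=0)
  bits 00000110 = 6

6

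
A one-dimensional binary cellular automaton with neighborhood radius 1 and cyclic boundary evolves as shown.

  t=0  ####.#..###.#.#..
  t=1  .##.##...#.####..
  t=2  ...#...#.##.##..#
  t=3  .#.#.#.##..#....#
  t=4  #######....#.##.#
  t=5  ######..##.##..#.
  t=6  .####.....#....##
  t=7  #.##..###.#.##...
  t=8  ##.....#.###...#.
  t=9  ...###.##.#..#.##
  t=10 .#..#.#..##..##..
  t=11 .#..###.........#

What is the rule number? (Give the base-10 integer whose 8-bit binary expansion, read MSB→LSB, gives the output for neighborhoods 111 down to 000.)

165

  nb ###: next=#  (t=0,i=1, bit7=1)
  nb ##.: next=.  (t=0,i=3, bit6=0)
  nb #.#: next=#  (t=0,i=4, bit5=1)
  nb #..: next=.  (t=0,i=6, bit4=0)
  nb .##: next=.  (t=0,i=0, bit3=0)
  nb .#.: next=#  (t=0,i=5, bit2=1)
  nb ..#: next=.  (t=0,i=7, bit1=0)
  nb ...: next=#  (t=1,i=7, bit0=1)
  bits 10100101 = 165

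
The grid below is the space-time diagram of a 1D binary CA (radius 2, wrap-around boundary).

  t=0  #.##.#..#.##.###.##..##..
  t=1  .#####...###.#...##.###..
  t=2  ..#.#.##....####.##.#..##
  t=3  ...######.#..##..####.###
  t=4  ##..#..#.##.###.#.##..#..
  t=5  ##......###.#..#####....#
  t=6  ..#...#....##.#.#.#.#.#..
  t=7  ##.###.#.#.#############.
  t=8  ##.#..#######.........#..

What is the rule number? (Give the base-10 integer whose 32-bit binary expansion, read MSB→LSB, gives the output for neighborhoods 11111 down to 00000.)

  #####|.  b31=0 t=1,i=3
  ####.|#  b30=1 t=1,i=4
  ###.#|.  b29=0 t=0,i=15
  ###..|.  b28=0 t=1,i=5
  ##.##|.  b27=0 t=0,i=12
  ##.#.|#  b26=1 t=0,i=4
  ##..#|.  b25=0 t=0,i=19
  ##...|#  b24=1 t=1,i=6
  #.###|#  b23=1 t=0,i=13
  #.##.|#  b22=1 t=0,i=2
  #.#.#|#  b21=1 t=2,i=4
  #.#..|#  b20=1 t=0,i=5
  #..##|#  b19=1 t=0,i=20
  #..#.|.  b18=0 t=0,i=7
  #...#|#  b17=1 t=1,i=7
  #....|.  b16=0 t=2,i=9
  .####|#  b15=1 t=1,i=2
  .###.|.  b14=0 t=0,i=14
  .##.#|#  b13=1 t=0,i=3
  .##..|#  b12=1 t=0,i=18
  .#.##|#  b11=1 t=0,i=1
  .#.#.|#  b10=1 t=2,i=3
  .#..#|.  b9=0 t=0,i=6
  .#...|#  b8=1 t=1,i=14
  ..###|.  b7=0 t=1,i=1
  ..##.|#  b6=1 t=0,i=21
  ..#.#|.  b5=0 t=0,i=0
  ..#..|.  b4=0 t=4,i=4
  ...##|.  b3=0 t=1,i=0
  ...#.|#  b2=1 t=6,i=1
  ....#|#  b1=1 t=2,i=10
  .....|.  b0=0 t=5,i=4
  bits 01000101111110101011110101000110 = 1174060358

1174060358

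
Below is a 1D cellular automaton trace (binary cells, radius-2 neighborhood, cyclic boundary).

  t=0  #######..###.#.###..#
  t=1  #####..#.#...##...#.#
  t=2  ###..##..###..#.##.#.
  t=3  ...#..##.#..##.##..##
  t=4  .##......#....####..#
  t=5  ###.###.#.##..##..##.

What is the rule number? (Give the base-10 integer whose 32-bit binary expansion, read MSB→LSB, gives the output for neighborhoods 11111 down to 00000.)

  [31] ##### => #  t=0,i=1
  [30] ####. => .  t=0,i=5
  [29] ###.# => .  t=0,i=11
  [28] ###.. => .  t=0,i=6
  [27] ##.## => #  t=3,i=14
  [26] ##.#. => .  t=0,i=12
  [25] ##..# => #  t=0,i=7
  [24] ##... => .  t=1,i=15
  [23] #.### => .  t=0,i=15
  [22] #.##. => #  t=2,i=16
  [21] #.#.# => #  t=0,i=13
  [20] #.#.. => #  t=1,i=9
  [19] #..## => .  t=0,i=8
  [18] #..#. => #  t=1,i=6
  [17] #...# => #  t=1,i=11
  [16] #.... => #  t=4,i=4
  [15] .#### => #  t=0,i=0
  [14] .###. => .  t=0,i=10
  [13] .##.# => .  t=2,i=17
  [12] .##.. => #  t=1,i=14
  [11] .#.## => #  t=0,i=14
  [10] .#.#. => .  t=1,i=8
  [9] .#..# => .  t=3,i=4
  [8] .#... => #  t=1,i=10
  [7] ..### => #  t=0,i=9
  [6] ..##. => .  t=1,i=13
  [5] ..#.# => .  t=1,i=7
  [4] ..#.. => .  t=3,i=3
  [3] ...## => .  t=1,i=12
  [2] ...#. => #  t=1,i=17
  [1] ....# => .  t=4,i=7
  [0] ..... => #  t=4,i=5
  bits 10001010011101111001100110000101 = 2323093893

2323093893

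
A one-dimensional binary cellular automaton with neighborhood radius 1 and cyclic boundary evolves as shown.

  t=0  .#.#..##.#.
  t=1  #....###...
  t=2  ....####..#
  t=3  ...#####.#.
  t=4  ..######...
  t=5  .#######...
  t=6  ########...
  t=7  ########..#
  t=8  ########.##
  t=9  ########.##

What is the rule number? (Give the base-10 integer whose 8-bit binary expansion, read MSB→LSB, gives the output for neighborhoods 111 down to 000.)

202

  ###|#  b7=1 t=1,i=6
  ##.|#  b6=1 t=0,i=7
  #.#|.  b5=0 t=0,i=2
  #..|.  b4=0 t=0,i=4
  .##|#  b3=1 t=0,i=6
  .#.|.  b2=0 t=0,i=1
  ..#|#  b1=1 t=0,i=0
  ...|.  b0=0 t=1,i=2
  bits 11001010 = 202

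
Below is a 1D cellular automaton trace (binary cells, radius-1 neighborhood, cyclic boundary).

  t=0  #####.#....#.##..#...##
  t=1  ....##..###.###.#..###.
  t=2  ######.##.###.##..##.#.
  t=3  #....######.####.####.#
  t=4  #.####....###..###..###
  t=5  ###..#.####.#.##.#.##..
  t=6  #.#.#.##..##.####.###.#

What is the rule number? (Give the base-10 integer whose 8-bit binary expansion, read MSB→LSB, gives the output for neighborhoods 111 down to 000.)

  [7] ### => .  t=0,i=0
  [6] ##. => #  t=0,i=4
  [5] #.# => #  t=0,i=5
  [4] #.. => .  t=0,i=7
  [3] .## => #  t=0,i=13
  [2] .#. => .  t=0,i=6
  [1] ..# => #  t=0,i=10
  [0] ... => #  t=0,i=8
  bits 01101011 = 107

107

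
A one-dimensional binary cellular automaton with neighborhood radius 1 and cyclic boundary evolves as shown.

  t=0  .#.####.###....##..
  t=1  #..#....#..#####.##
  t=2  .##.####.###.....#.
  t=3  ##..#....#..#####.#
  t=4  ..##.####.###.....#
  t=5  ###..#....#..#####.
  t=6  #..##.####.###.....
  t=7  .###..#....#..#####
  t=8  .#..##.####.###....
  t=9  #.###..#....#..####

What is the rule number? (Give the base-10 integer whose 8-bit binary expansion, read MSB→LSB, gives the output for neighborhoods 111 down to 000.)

  nb ###: next=.  (t=0,i=4, bit7=0)
  nb ##.: next=.  (t=0,i=6, bit6=0)
  nb #.#: next=.  (t=0,i=2, bit5=0)
  nb #..: next=#  (t=0,i=11, bit4=1)
  nb .##: next=#  (t=0,i=3, bit3=1)
  nb .#.: next=.  (t=0,i=1, bit2=0)
  nb ..#: next=#  (t=0,i=0, bit1=1)
  nb ...: next=#  (t=0,i=12, bit0=1)
  bits 00011011 = 27

27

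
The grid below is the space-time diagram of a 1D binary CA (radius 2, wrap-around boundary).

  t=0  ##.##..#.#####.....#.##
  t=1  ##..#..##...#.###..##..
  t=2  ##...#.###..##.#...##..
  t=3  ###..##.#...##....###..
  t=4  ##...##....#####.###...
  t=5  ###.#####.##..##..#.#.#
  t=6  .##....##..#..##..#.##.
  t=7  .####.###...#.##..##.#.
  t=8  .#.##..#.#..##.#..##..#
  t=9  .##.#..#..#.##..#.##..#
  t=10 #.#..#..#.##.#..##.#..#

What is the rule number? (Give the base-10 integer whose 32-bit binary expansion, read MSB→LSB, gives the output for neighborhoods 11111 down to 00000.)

1629584105

  #####|.  b31=0 t=0,i=11
  ####.|#  b30=1 t=0,i=0
  ###.#|#  b29=1 t=0,i=1
  ###..|.  b28=0 t=0,i=13
  ##.##|.  b27=0 t=0,i=2
  ##.#.|.  b26=0 t=2,i=14
  ##..#|.  b25=0 t=0,i=5
  ##...|#  b24=1 t=0,i=14
  #.###|.  b23=0 t=0,i=9
  #.##.|.  b22=0 t=0,i=3
  #.#.#|#  b21=1 t=5,i=20
  #.#..|.  b20=0 t=2,i=15
  #..##|.  b19=0 t=1,i=6
  #..#.|.  b18=0 t=0,i=6
  #...#|.  b17=0 t=1,i=10
  #....|#  b16=1 t=0,i=15
  .####|.  b15=0 t=0,i=10
  .###.|#  b14=1 t=1,i=15
  .##.#|#  b13=1 t=2,i=13
  .##..|#  b12=1 t=0,i=4
  .#.##|#  b11=1 t=0,i=8
  .#.#.|.  b10=0 t=5,i=19
  .#..#|#  b9=1 t=1,i=5
  .#...|.  b8=0 t=2,i=16
  ..###|#  b7=1 t=3,i=0
  ..##.|#  b6=1 t=1,i=0
  ..#.#|#  b5=1 t=0,i=7
  ..#..|.  b4=0 t=1,i=4
  ...##|#  b3=1 t=2,i=18
  ...#.|.  b2=0 t=0,i=18
  ....#|.  b1=0 t=0,i=17
  .....|#  b0=1 t=0,i=16
  bits 01100001001000010111101011101001 = 1629584105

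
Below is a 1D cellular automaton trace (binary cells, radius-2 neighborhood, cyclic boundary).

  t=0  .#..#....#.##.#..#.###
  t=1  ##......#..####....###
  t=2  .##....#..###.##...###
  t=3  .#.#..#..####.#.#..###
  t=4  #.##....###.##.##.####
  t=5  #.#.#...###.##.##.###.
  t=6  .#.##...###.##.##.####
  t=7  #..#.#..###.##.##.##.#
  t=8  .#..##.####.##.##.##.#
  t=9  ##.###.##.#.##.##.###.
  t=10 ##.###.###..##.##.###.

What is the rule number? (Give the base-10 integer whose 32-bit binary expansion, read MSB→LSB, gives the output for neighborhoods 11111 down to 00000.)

  ##### -> #   bit 31 = 1  t=1,i=21
  ####. -> .   bit 30 = 0  t=1,i=0
  ###.# -> #   bit 29 = 1  t=0,i=21
  ###.. -> #   bit 28 = 1  t=1,i=1
  ##.## -> .   bit 27 = 0  t=2,i=0
  ##.#. -> #   bit 26 = 1  t=0,i=0
  ##..# -> #   bit 25 = 1  t=7,i=1
  ##... -> #   bit 24 = 1  t=1,i=2
  #.### -> #   bit 23 = 1  t=0,i=19
  #.##. -> #   bit 22 = 1  t=0,i=11
  #.#.# -> .   bit 21 = 0  t=3,i=1
  #.#.. -> #   bit 20 = 1  t=0,i=1
  #..## -> #   bit 19 = 1  t=1,i=10
  #..#. -> .   bit 18 = 0  t=0,i=3
  #...# -> .   bit 17 = 0  t=2,i=17
  #.... -> .   bit 16 = 0  t=0,i=6
  .#### -> #   bit 15 = 1  t=1,i=12
  .###. -> #   bit 14 = 1  t=0,i=20
  .##.# -> #   bit 13 = 1  t=0,i=12
  .##.. -> .   bit 12 = 0  t=2,i=2
  .#.## -> .   bit 11 = 0  t=0,i=10
  .#.#. -> #   bit 10 = 1  t=3,i=2
  .#..# -> .   bit 9 = 0  t=0,i=2
  .#... -> .   bit 8 = 0  t=0,i=5
  ..### -> #   bit 7 = 1  t=1,i=11
  ..##. -> #   bit 6 = 1  t=8,i=4
  ..#.# -> .   bit 5 = 0  t=0,i=9
  ..#.. -> .   bit 4 = 0  t=0,i=4
  ...## -> .   bit 3 = 0  t=1,i=18
  ...#. -> #   bit 2 = 1  t=0,i=8
  ....# -> .   bit 1 = 0  t=0,i=7
  ..... -> .   bit 0 = 0  t=1,i=4
  bits 10110111110110001110010011000100 = 3084444868

3084444868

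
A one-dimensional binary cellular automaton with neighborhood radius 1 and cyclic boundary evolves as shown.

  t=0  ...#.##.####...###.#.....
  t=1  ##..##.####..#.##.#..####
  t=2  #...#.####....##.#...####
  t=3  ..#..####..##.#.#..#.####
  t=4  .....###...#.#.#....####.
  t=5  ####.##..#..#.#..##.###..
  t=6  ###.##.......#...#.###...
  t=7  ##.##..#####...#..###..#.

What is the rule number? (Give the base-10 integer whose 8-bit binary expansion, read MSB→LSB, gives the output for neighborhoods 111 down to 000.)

169

  nb ###: next=#  (t=0,i=9, bit7=1)
  nb ##.: next=.  (t=0,i=6, bit6=0)
  nb #.#: next=#  (t=0,i=4, bit5=1)
  nb #..: next=.  (t=0,i=12, bit4=0)
  nb .##: next=#  (t=0,i=5, bit3=1)
  nb .#.: next=.  (t=0,i=3, bit2=0)
  nb ..#: next=.  (t=0,i=2, bit1=0)
  nb ...: next=#  (t=0,i=0, bit0=1)
  bits 10101001 = 169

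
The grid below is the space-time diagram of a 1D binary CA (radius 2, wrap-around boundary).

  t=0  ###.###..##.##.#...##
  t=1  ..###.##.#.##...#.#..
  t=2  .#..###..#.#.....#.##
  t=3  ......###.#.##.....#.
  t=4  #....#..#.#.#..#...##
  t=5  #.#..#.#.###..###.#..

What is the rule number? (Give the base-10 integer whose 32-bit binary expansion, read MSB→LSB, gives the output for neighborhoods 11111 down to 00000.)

988087640

  nb #####: next=.  (t=0,i=0, bit31=0)
  nb ####.: next=.  (t=0,i=1, bit30=0)
  nb ###.#: next=#  (t=0,i=2, bit29=1)
  nb ###..: next=#  (t=0,i=6, bit28=1)
  nb ##.##: next=#  (t=0,i=3, bit27=1)
  nb ##.#.: next=.  (t=0,i=14, bit26=0)
  nb ##..#: next=#  (t=0,i=7, bit25=1)
  nb ##...: next=.  (t=1,i=13, bit24=0)
  nb #.###: next=#  (t=0,i=4, bit23=1)
  nb #.##.: next=#  (t=0,i=12, bit22=1)
  nb #.#.#: next=#  (t=1,i=9, bit21=1)
  nb #.#..: next=.  (t=0,i=15, bit20=0)
  nb #..##: next=.  (t=0,i=8, bit19=0)
  nb #..#.: next=#  (t=2,i=8, bit18=1)
  nb #...#: next=.  (t=0,i=17, bit17=0)
  nb #....: next=#  (t=1,i=20, bit16=1)
  nb .####: next=.  (t=0,i=20, bit15=0)
  nb .###.: next=.  (t=0,i=5, bit14=0)
  nb .##.#: next=.  (t=0,i=10, bit13=0)
  nb .##..: next=.  (t=1,i=12, bit12=0)
  nb .#.##: next=.  (t=1,i=10, bit11=0)
  nb .#.#.: next=#  (t=1,i=17, bit10=1)
  nb .#..#: next=.  (t=2,i=2, bit9=0)
  nb .#...: next=#  (t=0,i=16, bit8=1)
  nb ..###: next=.  (t=0,i=19, bit7=0)
  nb ..##.: next=#  (t=0,i=9, bit6=1)
  nb ..#.#: next=.  (t=1,i=16, bit5=0)
  nb ..#..: next=#  (t=3,i=19, bit4=1)
  nb ...##: next=#  (t=0,i=18, bit3=1)
  nb ...#.: next=.  (t=1,i=15, bit2=0)
  nb ....#: next=.  (t=1,i=0, bit1=0)
  nb .....: next=.  (t=2,i=14, bit0=0)
  bits 00111010111001010000010101011000 = 988087640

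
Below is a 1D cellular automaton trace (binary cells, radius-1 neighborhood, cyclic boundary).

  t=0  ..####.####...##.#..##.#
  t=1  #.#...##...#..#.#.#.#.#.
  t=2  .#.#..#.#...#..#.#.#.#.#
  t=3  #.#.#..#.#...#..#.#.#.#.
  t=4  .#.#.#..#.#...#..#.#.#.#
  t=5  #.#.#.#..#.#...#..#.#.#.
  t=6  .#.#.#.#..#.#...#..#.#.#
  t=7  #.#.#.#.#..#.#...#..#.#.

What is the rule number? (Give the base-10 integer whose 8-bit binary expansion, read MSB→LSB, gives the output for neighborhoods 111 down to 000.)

56

  ### -> .   bit 7 = 0  t=0,i=3
  ##. -> .   bit 6 = 0  t=0,i=5
  #.# -> #   bit 5 = 1  t=0,i=6
  #.. -> #   bit 4 = 1  t=0,i=0
  .## -> #   bit 3 = 1  t=0,i=2
  .#. -> .   bit 2 = 0  t=0,i=17
  ..# -> .   bit 1 = 0  t=0,i=1
  ... -> .   bit 0 = 0  t=0,i=12
  bits 00111000 = 56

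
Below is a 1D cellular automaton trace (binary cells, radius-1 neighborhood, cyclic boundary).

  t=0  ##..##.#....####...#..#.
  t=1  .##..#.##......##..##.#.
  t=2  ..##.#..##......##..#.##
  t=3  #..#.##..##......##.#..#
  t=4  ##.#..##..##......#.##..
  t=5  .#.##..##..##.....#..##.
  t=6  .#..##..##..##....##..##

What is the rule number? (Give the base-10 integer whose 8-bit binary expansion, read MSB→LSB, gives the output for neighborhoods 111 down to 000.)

84

  ###|.  b7=0 t=0,i=13
  ##.|#  b6=1 t=0,i=1
  #.#|.  b5=0 t=0,i=6
  #..|#  b4=1 t=0,i=2
  .##|.  b3=0 t=0,i=0
  .#.|#  b2=1 t=0,i=7
  ..#|.  b1=0 t=0,i=3
  ...|.  b0=0 t=0,i=9
  bits 01010100 = 84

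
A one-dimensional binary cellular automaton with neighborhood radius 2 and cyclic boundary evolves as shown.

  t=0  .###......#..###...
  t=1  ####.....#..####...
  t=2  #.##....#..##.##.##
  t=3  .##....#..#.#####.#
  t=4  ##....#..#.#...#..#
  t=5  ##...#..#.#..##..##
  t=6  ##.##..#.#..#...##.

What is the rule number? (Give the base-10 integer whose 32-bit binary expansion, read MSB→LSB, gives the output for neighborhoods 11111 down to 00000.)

  [31] ##### => .  t=3,i=14
  [30] ####. => #  t=1,i=2
  [29] ###.# => .  t=2,i=0
  [28] ###.. => #  t=0,i=3
  [27] ##.## => #  t=2,i=1
  [26] ##.#. => .  t=3,i=17
  [25] ##..# => .  t=5,i=15
  [24] ##... => .  t=0,i=4
  [23] #.### => .  t=2,i=17
  [22] #.##. => #  t=2,i=2
  [21] #.#.# => #  t=3,i=18
  [20] #.#.. => .  t=4,i=11
  [19] #..## => #  t=0,i=12
  [18] #..#. => #  t=3,i=9
  [17] #...# => #  t=1,i=17
  [16] #.... => .  t=0,i=5
  [15] .#### => .  t=1,i=1
  [14] .###. => #  t=0,i=2
  [13] .##.# => #  t=2,i=12
  [12] .##.. => .  t=2,i=3
  [11] .#.## => #  t=3,i=0
  [10] .#.#. => #  t=4,i=10
  [9] .#..# => .  t=0,i=11
  [8] .#... => .  t=4,i=12
  [7] ..### => #  t=0,i=1
  [6] ..##. => .  t=2,i=11
  [5] ..#.# => .  t=3,i=10
  [4] ..#.. => .  t=0,i=10
  [3] ...## => #  t=0,i=0
  [2] ...#. => #  t=0,i=9
  [1] ....# => .  t=0,i=8
  [0] ..... => .  t=0,i=6
  bits 01011000011011100110110010001100 = 1483631756

1483631756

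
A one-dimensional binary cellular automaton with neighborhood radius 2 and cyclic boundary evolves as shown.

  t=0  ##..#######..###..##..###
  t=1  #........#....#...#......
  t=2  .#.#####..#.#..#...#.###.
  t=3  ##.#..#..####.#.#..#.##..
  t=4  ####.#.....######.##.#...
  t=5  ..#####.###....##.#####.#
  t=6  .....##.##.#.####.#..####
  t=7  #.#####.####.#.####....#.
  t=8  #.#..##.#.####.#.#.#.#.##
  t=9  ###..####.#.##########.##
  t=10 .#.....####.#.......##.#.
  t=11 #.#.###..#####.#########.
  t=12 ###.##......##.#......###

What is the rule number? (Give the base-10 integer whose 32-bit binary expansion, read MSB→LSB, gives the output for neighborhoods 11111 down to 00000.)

1710515563

  #####|.  b31=0 t=0,i=6
  ####.|#  b30=1 t=0,i=0
  ###.#|#  b29=1 t=3,i=12
  ###..|.  b28=0 t=0,i=1
  ##.##|.  b27=0 t=4,i=17
  ##.#.|#  b26=1 t=3,i=2
  ##..#|.  b25=0 t=0,i=2
  ##...|#  b24=1 t=5,i=11
  #.###|#  b23=1 t=2,i=3
  #.##.|#  b22=1 t=3,i=21
  #.#.#|#  b21=1 t=3,i=14
  #.#..|#  b20=1 t=2,i=12
  #..##|.  b19=0 t=0,i=3
  #..#.|#  b18=1 t=2,i=0
  #...#|.  b17=0 t=1,i=16
  #....|.  b16=0 t=1,i=2
  .####|.  b15=0 t=0,i=5
  .###.|#  b14=1 t=0,i=14
  .##.#|#  b13=1 t=3,i=1
  .##..|.  b12=0 t=0,i=19
  .#.##|.  b11=0 t=2,i=2
  .#.#.|#  b10=1 t=2,i=11
  .#..#|.  b9=0 t=2,i=13
  .#...|#  b8=1 t=1,i=1
  ..###|.  b7=0 t=0,i=4
  ..##.|#  b6=1 t=0,i=18
  ..#.#|#  b5=1 t=2,i=1
  ..#..|.  b4=0 t=1,i=0
  ...##|#  b3=1 t=4,i=10
  ...#.|.  b2=0 t=1,i=8
  ....#|#  b1=1 t=1,i=7
  .....|#  b0=1 t=1,i=3
  bits 01100101111101000110010101101011 = 1710515563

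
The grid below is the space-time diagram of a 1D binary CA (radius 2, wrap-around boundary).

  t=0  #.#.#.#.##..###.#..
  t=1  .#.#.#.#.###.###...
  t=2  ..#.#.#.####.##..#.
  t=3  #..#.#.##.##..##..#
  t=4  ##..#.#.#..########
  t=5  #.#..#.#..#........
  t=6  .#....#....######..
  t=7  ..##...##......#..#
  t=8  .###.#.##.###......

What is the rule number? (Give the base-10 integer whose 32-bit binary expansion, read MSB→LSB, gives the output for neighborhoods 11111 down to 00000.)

  nb #####: next=.  (t=4,i=13, bit31=0)
  nb ####.: next=#  (t=2,i=10, bit30=1)
  nb ###.#: next=#  (t=0,i=14, bit29=1)
  nb ###..: next=.  (t=1,i=15, bit28=0)
  nb ##.##: next=.  (t=1,i=12, bit27=0)
  nb ##.#.: next=#  (t=0,i=15, bit26=1)
  nb ##..#: next=#  (t=0,i=10, bit25=1)
  nb ##...: next=.  (t=1,i=16, bit24=0)
  nb #.###: next=#  (t=1,i=9, bit23=1)
  nb #.##.: next=.  (t=0,i=8, bit22=0)
  nb #.#.#: next=.  (t=0,i=2, bit21=0)
  nb #.#..: next=.  (t=0,i=16, bit20=0)
  nb #..##: next=#  (t=0,i=11, bit19=1)
  nb #..#.: next=.  (t=0,i=18, bit18=0)
  nb #...#: next=#  (t=2,i=0, bit17=1)
  nb #....: next=#  (t=1,i=17, bit16=1)
  nb .####: next=.  (t=2,i=9, bit15=0)
  nb .###.: next=#  (t=0,i=13, bit14=1)
  nb .##.#: next=#  (t=3,i=8, bit13=1)
  nb .##..: next=#  (t=0,i=9, bit12=1)
  nb .#.##: next=#  (t=0,i=7, bit11=1)
  nb .#.#.: next=#  (t=0,i=1, bit10=1)
  nb .#..#: next=.  (t=0,i=17, bit9=0)
  nb .#...: next=#  (t=2,i=18, bit8=1)
  nb ..###: next=.  (t=0,i=12, bit7=0)
  nb ..##.: next=#  (t=3,i=14, bit6=1)
  nb ..#.#: next=.  (t=0,i=0, bit5=0)
  nb ..#..: next=.  (t=2,i=17, bit4=0)
  nb ...##: next=.  (t=6,i=10, bit3=0)
  nb ...#.: next=.  (t=1,i=0, bit2=0)
  nb ....#: next=.  (t=1,i=18, bit1=0)
  nb .....: next=#  (t=5,i=13, bit0=1)
  bits 01100110100010110111110101000001 = 1720417601

1720417601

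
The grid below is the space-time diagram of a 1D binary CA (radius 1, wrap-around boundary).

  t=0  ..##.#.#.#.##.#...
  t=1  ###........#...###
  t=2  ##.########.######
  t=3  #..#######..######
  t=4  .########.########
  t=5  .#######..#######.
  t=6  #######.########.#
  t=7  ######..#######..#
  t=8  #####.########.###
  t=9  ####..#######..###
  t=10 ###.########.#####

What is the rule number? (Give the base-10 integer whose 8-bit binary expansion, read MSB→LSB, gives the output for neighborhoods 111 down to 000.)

  [7] ### => #  t=1,i=0
  [6] ##. => .  t=0,i=3
  [5] #.# => .  t=0,i=4
  [4] #.. => #  t=0,i=15
  [3] .## => #  t=0,i=2
  [2] .#. => .  t=0,i=5
  [1] ..# => #  t=0,i=1
  [0] ... => #  t=0,i=0
  bits 10011011 = 155

155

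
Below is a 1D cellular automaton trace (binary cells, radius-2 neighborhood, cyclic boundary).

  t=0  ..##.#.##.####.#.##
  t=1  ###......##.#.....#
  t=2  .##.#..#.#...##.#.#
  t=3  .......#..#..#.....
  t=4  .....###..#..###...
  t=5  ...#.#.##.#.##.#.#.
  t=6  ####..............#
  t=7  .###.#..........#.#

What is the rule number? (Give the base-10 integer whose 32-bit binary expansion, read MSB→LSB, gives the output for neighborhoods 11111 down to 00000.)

  ##### -> #   bit 31 = 1  t=6,i=1
  ####. -> #   bit 30 = 1  t=0,i=12
  ###.# -> .   bit 29 = 0  t=0,i=13
  ###.. -> #   bit 28 = 1  t=1,i=2
  ##.## -> #   bit 27 = 1  t=0,i=9
  ##.#. -> .   bit 26 = 0  t=0,i=4
  ##..# -> #   bit 25 = 1  t=0,i=0
  ##... -> .   bit 24 = 0  t=1,i=3
  #.### -> #   bit 23 = 1  t=0,i=10
  #.##. -> .   bit 22 = 0  t=0,i=7
  #.#.# -> .   bit 21 = 0  t=0,i=5
  #.#.. -> .   bit 20 = 0  t=1,i=12
  #..## -> #   bit 19 = 1  t=0,i=1
  #..#. -> .   bit 18 = 0  t=2,i=6
  #...# -> .   bit 17 = 0  t=2,i=11
  #.... -> #   bit 16 = 1  t=1,i=4
  .#### -> .   bit 15 = 0  t=0,i=11
  .###. -> .   bit 14 = 0  t=4,i=6
  .##.# -> .   bit 13 = 0  t=0,i=3
  .##.. -> #   bit 12 = 1  t=0,i=18
  .#.## -> .   bit 11 = 0  t=0,i=6
  .#.#. -> .   bit 10 = 0  t=2,i=8
  .#..# -> .   bit 9 = 0  t=2,i=5
  .#... -> #   bit 8 = 1  t=1,i=13
  ..### -> #   bit 7 = 1  t=1,i=18
  ..##. -> #   bit 6 = 1  t=0,i=2
  ..#.# -> #   bit 5 = 1  t=2,i=7
  ..#.. -> #   bit 4 = 1  t=3,i=7
  ...## -> .   bit 3 = 0  t=1,i=8
  ...#. -> #   bit 2 = 1  t=3,i=6
  ....# -> #   bit 1 = 1  t=1,i=7
  ..... -> .   bit 0 = 0  t=1,i=5
  bits 11011010100010010001000111110110 = 3666416118

3666416118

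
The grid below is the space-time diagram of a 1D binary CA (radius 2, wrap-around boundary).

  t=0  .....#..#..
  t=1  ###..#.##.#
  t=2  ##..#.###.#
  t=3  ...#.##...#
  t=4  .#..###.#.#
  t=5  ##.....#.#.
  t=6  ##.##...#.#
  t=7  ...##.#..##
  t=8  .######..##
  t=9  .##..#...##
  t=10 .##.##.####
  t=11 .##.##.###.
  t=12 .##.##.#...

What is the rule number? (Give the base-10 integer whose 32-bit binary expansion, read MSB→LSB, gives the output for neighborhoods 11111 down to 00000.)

1154989145

  nb #####: next=.  (t=8,i=3, bit31=0)
  nb ####.: next=#  (t=1,i=1, bit30=1)
  nb ###.#: next=.  (t=2,i=8, bit29=0)
  nb ###..: next=.  (t=1,i=2, bit28=0)
  nb ##.##: next=.  (t=1,i=9, bit27=0)
  nb ##.#.: next=#  (t=4,i=7, bit26=1)
  nb ##..#: next=.  (t=1,i=3, bit25=0)
  nb ##...: next=.  (t=3,i=7, bit24=0)
  nb #.###: next=#  (t=1,i=10, bit23=1)
  nb #.##.: next=#  (t=1,i=7, bit22=1)
  nb #.#.#: next=.  (t=4,i=8, bit21=0)
  nb #.#..: next=#  (t=4,i=1, bit20=1)
  nb #..##: next=.  (t=4,i=3, bit19=0)
  nb #..#.: next=#  (t=0,i=7, bit18=1)
  nb #...#: next=#  (t=3,i=1, bit17=1)
  nb #....: next=#  (t=0,i=10, bit16=1)
  nb .####: next=#  (t=1,i=0, bit15=1)
  nb .###.: next=.  (t=2,i=0, bit14=0)
  nb .##.#: next=#  (t=1,i=8, bit13=1)
  nb .##..: next=#  (t=3,i=6, bit12=1)
  nb .#.##: next=#  (t=1,i=6, bit11=1)
  nb .#.#.: next=#  (t=4,i=0, bit10=1)
  nb .#..#: next=.  (t=0,i=6, bit9=0)
  nb .#...: next=.  (t=0,i=9, bit8=0)
  nb ..###: next=.  (t=4,i=4, bit7=0)
  nb ..##.: next=#  (t=7,i=3, bit6=1)
  nb ..#.#: next=.  (t=1,i=5, bit5=0)
  nb ..#..: next=#  (t=0,i=5, bit4=1)
  nb ...##: next=#  (t=7,i=2, bit3=1)
  nb ...#.: next=.  (t=0,i=4, bit2=0)
  nb ....#: next=.  (t=0,i=3, bit1=0)
  nb .....: next=#  (t=0,i=0, bit0=1)
  bits 01000100110101111011110001011001 = 1154989145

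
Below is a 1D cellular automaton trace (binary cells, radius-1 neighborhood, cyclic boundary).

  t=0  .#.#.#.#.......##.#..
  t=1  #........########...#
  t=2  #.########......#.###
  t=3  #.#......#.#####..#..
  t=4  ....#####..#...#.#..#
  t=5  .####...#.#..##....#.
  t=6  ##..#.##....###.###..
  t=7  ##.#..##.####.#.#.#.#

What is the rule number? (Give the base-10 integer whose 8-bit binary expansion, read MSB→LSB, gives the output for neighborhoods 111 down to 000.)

75

  ### -> .   bit 7 = 0  t=1,i=10
  ##. -> #   bit 6 = 1  t=0,i=16
  #.# -> .   bit 5 = 0  t=0,i=2
  #.. -> .   bit 4 = 0  t=0,i=8
  .## -> #   bit 3 = 1  t=0,i=15
  .#. -> .   bit 2 = 0  t=0,i=1
  ..# -> #   bit 1 = 1  t=0,i=0
  ... -> #   bit 0 = 1  t=0,i=9
  bits 01001011 = 75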